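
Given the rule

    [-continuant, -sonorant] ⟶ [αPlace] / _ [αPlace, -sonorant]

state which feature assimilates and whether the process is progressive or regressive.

The shared variable α links the value of the place features (abbreviated [Place]) on the target to the same value on the neighbouring segment, so place is the feature that assimilates.
The conditioning segment sits to the right of the focus bar, meaning the trigger follows the segment that changes — regressive assimilation.

regressive place assimilation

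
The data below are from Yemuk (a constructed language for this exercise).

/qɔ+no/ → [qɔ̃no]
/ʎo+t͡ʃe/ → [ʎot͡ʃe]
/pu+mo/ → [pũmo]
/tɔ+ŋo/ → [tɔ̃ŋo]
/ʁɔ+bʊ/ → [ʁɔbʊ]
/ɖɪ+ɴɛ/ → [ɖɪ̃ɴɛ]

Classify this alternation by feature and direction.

The vowel /ɔ/ surfaces as nasalised [ɔ̃] next to the following nasal /n/ — it has acquired the [+nasal] feature of its neighbour.
Likewise in the remaining data: /u/ → [ũ] before /m/; /ɔ/ → [ɔ̃] before /ŋ/; /ɪ/ → [ɪ̃] before /ɴ/ — each time a vowel is nasalised next to a following nasal.
No change occurs in [ʎot͡ʃe], [ʁɔbʊ] because the vowel at the boundary is adjacent to an oral consonant, not a nasal (/o/ next to /t͡ʃ/; /ɔ/ next to /b/).
Because the conditioning nasal is to the right of the vowel that changes, the process is regressive (anticipatory).

regressive nasality assimilation (vowel nasalisation)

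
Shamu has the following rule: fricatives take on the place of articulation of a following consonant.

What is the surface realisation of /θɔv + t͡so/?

The rule targets /v/ (voiced labiodental fricative), which sits before the trigger /t͡s/ (alveolar).
Changing only its place to alveolar gives [z] — the voiced alveolar fricative.

[θɔzt͡so]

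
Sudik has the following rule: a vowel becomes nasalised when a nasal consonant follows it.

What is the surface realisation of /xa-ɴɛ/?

/a/ sits next to the nasal /ɴ/ and is therefore nasalised to [ã].

[xãɴɛ]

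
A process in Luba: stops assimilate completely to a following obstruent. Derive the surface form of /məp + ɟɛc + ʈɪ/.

/p/ is the segment targeted by the rule; it sits immediately before /ɟ/, so it assimilates completely and surfaces as [ɟ].
The same rule applies at the second boundary: /c/ → [ʈ] next to /ʈ/.

[məɟɟɛʈʈɪ]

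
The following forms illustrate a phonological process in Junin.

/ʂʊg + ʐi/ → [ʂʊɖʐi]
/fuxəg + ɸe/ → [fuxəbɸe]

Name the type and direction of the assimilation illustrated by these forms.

regressive place assimilation

Comparing underlying and surface forms, /g/ → [ɖ] is the alternation; the neighbouring /ʐ/ is constant.
/g/ is velar while /ʐ/ is retroflex; the output [ɖ] is retroflex, matching the trigger — so the feature that spreads is place.
Manner and voice are unchanged, so the assimilation is partial, not total.
Checking the remaining alternation: /g/ → [b] before /ɸ/ (velar → bilabial, matching bilabial) — only place changes, and always toward the following segment.
Since the segment that changes precedes the conditioning segment, the assimilation is regressive.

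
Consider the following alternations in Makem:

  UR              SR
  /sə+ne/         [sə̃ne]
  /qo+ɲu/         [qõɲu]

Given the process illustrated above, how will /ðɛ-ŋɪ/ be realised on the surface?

[ðɛ̃ŋɪ]

The data show regressive nasality assimilation (vowel nasalisation): /ə/ → [ə̃] before /n/; /o/ → [õ] before /ɲ/ — a vowel is nasalised by an immediately following nasal consonant.
The vowel /ɛ/ is adjacent to the following nasal /ŋ/, so it acquires [+nasal] and surfaces as [ɛ̃].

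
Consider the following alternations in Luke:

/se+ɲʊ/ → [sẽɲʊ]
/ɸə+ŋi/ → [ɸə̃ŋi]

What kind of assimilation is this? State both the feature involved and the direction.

The vowel /e/ surfaces as nasalised [ẽ] next to the following nasal /ɲ/ — it has acquired the [+nasal] feature of its neighbour.
Likewise in the remaining data: /ə/ → [ə̃] before /ŋ/ — each time a vowel is nasalised next to a following nasal.
Because the conditioning nasal is to the right of the vowel that changes, the process is regressive (anticipatory).

regressive nasality assimilation (vowel nasalisation)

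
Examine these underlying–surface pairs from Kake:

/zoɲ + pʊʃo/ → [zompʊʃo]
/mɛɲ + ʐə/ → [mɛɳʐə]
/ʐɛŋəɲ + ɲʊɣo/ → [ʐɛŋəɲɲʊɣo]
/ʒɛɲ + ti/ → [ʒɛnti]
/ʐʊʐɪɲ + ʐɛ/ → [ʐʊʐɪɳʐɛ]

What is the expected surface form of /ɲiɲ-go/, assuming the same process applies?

The data show regressive place assimilation: /ɲ/ → [m] before /p/; /ɲ/ → [ɳ] before /ʐ/; /ɲ/ → [n] before /t/. In each pair only place changes, matching the following consonant, while manner and voice stay constant.
No alternation appears in [ʐɛŋəɲɲʊɣo]: there the adjacent consonants already agree in place (/ɲ/ and /ɲ/ are both palatal), so this form is consistent with the same rule.
The rule targets /ɲ/ (voiced palatal nasal), which sits before the trigger /g/ (velar).
A voiced velar nasal is [ŋ], so the surface segment is [ŋ].

[ɲiŋgo]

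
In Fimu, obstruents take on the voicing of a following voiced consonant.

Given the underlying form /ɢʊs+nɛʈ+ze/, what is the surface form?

/s/ is a voiceless alveolar fricative. The following trigger /n/ is voiced, so /s/ must become voiced as well.
The voiced alveolar fricative is [z], so /s/ → [z].
At the second juncture, /ʈ/ likewise becomes [ɖ] adjacent to /z/.

[ɢʊznɛɖze]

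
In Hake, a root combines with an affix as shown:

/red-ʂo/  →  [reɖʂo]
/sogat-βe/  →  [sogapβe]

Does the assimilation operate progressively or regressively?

regressive

Underlying /d/ is realised as [ɖ] next to /ʂ/; /ʂ/ itself does not change.
/d/ is alveolar while /ʂ/ is retroflex; the output [ɖ] is retroflex, matching the trigger — so the feature that spreads is place.
Checking the remaining alternation: /t/ → [p] before /β/ (alveolar → bilabial, matching bilabial) — only place changes, and always toward the following segment.
Since the segment that changes precedes the conditioning segment, the assimilation is regressive.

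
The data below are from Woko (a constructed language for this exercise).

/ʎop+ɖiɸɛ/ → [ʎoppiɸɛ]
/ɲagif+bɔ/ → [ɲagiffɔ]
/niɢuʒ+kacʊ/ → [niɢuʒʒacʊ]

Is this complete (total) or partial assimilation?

total assimilation

The segment that alternates is /ɖ/, which surfaces as [p] when adjacent to /p/.
The output [p] is identical to the trigger /p/ — every feature (place, manner, voicing) has been copied — so this is total assimilation.
The remaining alternations confirm this: /b/ → [f] after /f/; /k/ → [ʒ] after /ʒ/ — in each case the output is a copy of the preceding consonant.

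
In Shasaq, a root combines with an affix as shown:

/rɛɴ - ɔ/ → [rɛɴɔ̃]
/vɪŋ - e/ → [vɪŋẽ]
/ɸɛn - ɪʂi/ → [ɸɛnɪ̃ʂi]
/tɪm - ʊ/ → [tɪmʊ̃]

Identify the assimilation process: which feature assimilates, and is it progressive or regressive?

progressive nasality assimilation (vowel nasalisation)

The vowel /ɔ/ surfaces as nasalised [ɔ̃] next to the preceding nasal /ɴ/ — it has acquired the [+nasal] feature of its neighbour.
The other forms show the same pattern: /e/ → [ẽ] after /ŋ/; /ɪ/ → [ɪ̃] after /n/; /ʊ/ → [ʊ̃] after /m/ — each time a vowel is nasalised next to a preceding nasal.
Because the conditioning nasal is to the left of the vowel that changes, the process is progressive (perseverative).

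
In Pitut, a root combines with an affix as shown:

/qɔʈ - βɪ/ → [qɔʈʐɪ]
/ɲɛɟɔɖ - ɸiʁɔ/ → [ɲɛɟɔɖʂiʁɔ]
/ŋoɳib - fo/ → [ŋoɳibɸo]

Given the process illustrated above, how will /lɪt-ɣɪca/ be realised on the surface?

The data show progressive place assimilation: /β/ → [ʐ] after /ʈ/; /ɸ/ → [ʂ] after /ɖ/; /f/ → [ɸ] after /b/. In each pair only place changes, matching the preceding consonant, while manner and voice stay constant.
The rule targets /ɣ/ (voiced velar fricative), which sits after the trigger /t/ (alveolar).
A voiced alveolar fricative is [z], so the surface segment is [z].

[lɪtzɪca]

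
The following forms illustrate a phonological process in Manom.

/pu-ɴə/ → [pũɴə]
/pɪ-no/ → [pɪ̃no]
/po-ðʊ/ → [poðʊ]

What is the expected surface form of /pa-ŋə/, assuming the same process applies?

[pãŋə]

The data show regressive nasality assimilation (vowel nasalisation): /u/ → [ũ] before /ɴ/; /ɪ/ → [ɪ̃] before /n/ — a vowel is nasalised by an immediately following nasal consonant.
No change occurs in [poðʊ] because the vowel at the boundary is adjacent to an oral consonant, not a nasal (/o/ next to /ð/).
The vowel /a/ is adjacent to the following nasal /ŋ/, so it acquires [+nasal] and surfaces as [ã].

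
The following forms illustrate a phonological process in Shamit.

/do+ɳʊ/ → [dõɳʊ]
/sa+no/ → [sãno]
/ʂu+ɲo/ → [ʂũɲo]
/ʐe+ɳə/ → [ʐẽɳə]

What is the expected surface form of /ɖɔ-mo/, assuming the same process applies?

The data show regressive nasality assimilation (vowel nasalisation): /o/ → [õ] before /ɳ/; /a/ → [ã] before /n/; /u/ → [ũ] before /ɲ/; /e/ → [ẽ] before /ɳ/ — a vowel is nasalised by an immediately following nasal consonant.
/ɔ/ sits next to the nasal /m/ and is therefore nasalised to [ɔ̃].

[ɖɔ̃mo]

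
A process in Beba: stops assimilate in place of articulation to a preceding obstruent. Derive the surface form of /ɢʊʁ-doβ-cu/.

/d/ is a voiced alveolar stop. The preceding trigger /ʁ/ is uvular, so /d/ must become uvular as well.
Changing only its place to uvular gives [ɢ] — the voiced uvular stop.
The same rule applies at the second boundary: /c/ → [p] next to /β/.

[ɢʊʁɢoβpu]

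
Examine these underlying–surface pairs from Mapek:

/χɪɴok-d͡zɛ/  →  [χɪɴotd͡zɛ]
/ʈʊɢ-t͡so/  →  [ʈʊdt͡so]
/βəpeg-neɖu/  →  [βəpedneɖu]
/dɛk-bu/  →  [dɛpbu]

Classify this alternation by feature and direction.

regressive place assimilation

Underlying /k/ is realised as [t] next to /d͡z/; /d͡z/ itself does not change.
/k/ is velar while /d͡z/ is alveolar; the output [t] is alveolar, matching the trigger — so the feature that spreads is place.
Manner and voice are unchanged, so the assimilation is partial, not total.
Checking the remaining alternations: /ɢ/ → [d] before /t͡s/ (uvular → alveolar, matching alveolar); /g/ → [d] before /n/ (velar → alveolar, matching alveolar); /k/ → [p] before /b/ (velar → bilabial, matching bilabial) — only place changes, and always toward the following segment.
The trigger is the following segment, so the direction is regressive (anticipatory).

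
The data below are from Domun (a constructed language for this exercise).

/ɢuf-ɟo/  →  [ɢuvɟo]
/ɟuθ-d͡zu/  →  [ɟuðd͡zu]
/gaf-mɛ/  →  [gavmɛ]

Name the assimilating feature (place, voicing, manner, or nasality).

Underlying /f/ is realised as [v] next to /ɟ/; /ɟ/ itself does not change.
/f/ is voiceless while /ɟ/ is voiced; the output [v] is voiced, matching the trigger — so the feature that spreads is voicing.
The same holds elsewhere in the data: /θ/ → [ð] before /d͡z/ (voiceless → voiced, matching voiced); /f/ → [v] before /m/ (voiceless → voiced, matching voiced) — only voicing changes, and always toward the following segment.

voicing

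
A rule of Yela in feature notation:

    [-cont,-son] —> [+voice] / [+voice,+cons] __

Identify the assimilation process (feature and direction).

The structural change is [+voice], and the conditioning segment [+voice,+cons] (a voiced consonant) is itself voiced, so the target comes to share the voicing of its neighbour — voicing assimilation.
The conditioning segment sits to the left of the focus bar, meaning the trigger precedes the segment that changes — progressive assimilation.

progressive voicing assimilation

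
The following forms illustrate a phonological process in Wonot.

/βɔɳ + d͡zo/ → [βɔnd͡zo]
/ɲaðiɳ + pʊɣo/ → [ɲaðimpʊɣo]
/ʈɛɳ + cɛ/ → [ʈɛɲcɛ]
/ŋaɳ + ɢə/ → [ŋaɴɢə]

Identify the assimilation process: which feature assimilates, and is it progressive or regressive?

regressive place assimilation

Underlying /ɳ/ is realised as [n] next to /d͡z/; /d͡z/ itself does not change.
/ɳ/ is retroflex while /d͡z/ is alveolar; the output [n] is alveolar, matching the trigger — so the feature that spreads is place.
Manner and voice are unchanged, so the assimilation is partial, not total.
The same holds elsewhere in the data: /ɳ/ → [m] before /p/ (retroflex → bilabial, matching bilabial); /ɳ/ → [ɲ] before /c/ (retroflex → palatal, matching palatal); /ɳ/ → [ɴ] before /ɢ/ (retroflex → uvular, matching uvular) — only place changes, and always toward the following segment.
The trigger is the following segment, so the direction is regressive (anticipatory).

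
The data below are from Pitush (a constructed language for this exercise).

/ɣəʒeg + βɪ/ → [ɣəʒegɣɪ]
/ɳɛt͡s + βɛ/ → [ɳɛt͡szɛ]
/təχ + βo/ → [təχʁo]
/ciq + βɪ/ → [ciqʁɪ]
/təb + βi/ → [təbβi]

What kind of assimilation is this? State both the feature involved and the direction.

Comparing underlying and surface forms, /β/ → [ɣ] is the alternation; the neighbouring /g/ is constant.
The change bilabial → velar matches the place of the preceding /g/, identifying this as place assimilation.
Manner and voice are unchanged, so the assimilation is partial, not total.
Checking the remaining alternations: /β/ → [z] after /t͡s/ (bilabial → alveolar, matching alveolar); /β/ → [ʁ] after /χ/ (bilabial → uvular, matching uvular); /β/ → [ʁ] after /q/ (bilabial → uvular, matching uvular) — only place changes, and always toward the preceding segment.
Nothing changes in [təbβi]: there the adjacent consonants already agree in place (/β/ and /b/ are both bilabial), so this form is consistent with the same rule.
Since the segment that changes follows the conditioning segment, the assimilation is progressive.

progressive place assimilation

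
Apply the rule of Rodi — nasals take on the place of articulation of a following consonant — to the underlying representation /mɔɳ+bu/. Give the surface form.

The rule targets /ɳ/ (voiced retroflex nasal), which sits before the trigger /b/ (bilabial).
A voiced bilabial nasal is [m], so the surface segment is [m].

[mɔmbu]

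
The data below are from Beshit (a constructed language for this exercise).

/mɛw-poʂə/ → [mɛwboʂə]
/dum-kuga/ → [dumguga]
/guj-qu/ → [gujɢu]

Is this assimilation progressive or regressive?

progressive

Comparing underlying and surface forms, /p/ → [b] is the alternation; the neighbouring /w/ is constant.
/p/ is voiceless while /w/ is voiced; the output [b] is voiced, matching the trigger — so the feature that spreads is voicing.
The same holds elsewhere in the data: /k/ → [g] after /m/ (voiceless → voiced, matching voiced); /q/ → [ɢ] after /j/ (voiceless → voiced, matching voiced) — only voicing changes, and always toward the preceding segment.
The trigger is the preceding segment, so the direction is progressive (perseverative).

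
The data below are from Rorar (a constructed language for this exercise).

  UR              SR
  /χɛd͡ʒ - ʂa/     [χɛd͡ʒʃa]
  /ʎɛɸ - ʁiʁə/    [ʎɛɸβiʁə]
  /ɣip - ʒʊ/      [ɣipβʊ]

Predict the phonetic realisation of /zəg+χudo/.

[zəgxudo]

The data show progressive place assimilation: /ʂ/ → [ʃ] after /d͡ʒ/; /ʁ/ → [β] after /ɸ/; /ʒ/ → [β] after /p/. In each pair only place changes, matching the preceding consonant, while manner and voice stay constant.
/χ/ is a voiceless uvular fricative. The preceding trigger /g/ is velar, so /χ/ must become velar as well.
A voiceless velar fricative is [x], so the surface segment is [x].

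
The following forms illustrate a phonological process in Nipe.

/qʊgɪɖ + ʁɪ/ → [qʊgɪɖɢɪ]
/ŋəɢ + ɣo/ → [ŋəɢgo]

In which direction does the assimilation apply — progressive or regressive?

Underlying /ʁ/ is realised as [ɢ] next to /ɖ/; /ɖ/ itself does not change.
/ʁ/ is a fricative while /ɖ/ is a stop; the output [ɢ] is a stop, matching the trigger — so the feature that spreads is manner.
The other alternating form patterns the same way: /ɣ/ → [g] after /ɢ/ (fricative → stop, matching a stop) — only manner changes, and always toward the preceding segment.
Since the segment that changes follows the conditioning segment, the assimilation is progressive.

progressive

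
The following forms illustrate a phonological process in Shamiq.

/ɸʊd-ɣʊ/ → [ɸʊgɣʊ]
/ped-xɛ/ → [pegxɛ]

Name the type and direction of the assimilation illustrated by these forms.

regressive place assimilation

Comparing underlying and surface forms, /d/ → [g] is the alternation; the neighbouring /ɣ/ is constant.
The change alveolar → velar matches the place of the following /ɣ/, identifying this as place assimilation.
Manner and voice are unchanged, so the assimilation is partial, not total.
The same holds elsewhere in the data: /d/ → [g] before /x/ (alveolar → velar, matching velar) — only place changes, and always toward the following segment.
The trigger is the following segment, so the direction is regressive (anticipatory).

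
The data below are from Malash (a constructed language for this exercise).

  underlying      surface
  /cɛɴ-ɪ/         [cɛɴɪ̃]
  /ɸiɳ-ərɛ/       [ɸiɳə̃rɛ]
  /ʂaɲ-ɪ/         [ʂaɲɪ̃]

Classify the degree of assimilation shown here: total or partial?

The vowel /ɪ/ surfaces as nasalised [ɪ̃] next to the preceding nasal /ɴ/ — it has acquired the [+nasal] feature of its neighbour.
Likewise in the remaining data: /ə/ → [ə̃] after /ɳ/; /ɪ/ → [ɪ̃] after /ɲ/ — each time a vowel is nasalised next to a preceding nasal.

partial assimilation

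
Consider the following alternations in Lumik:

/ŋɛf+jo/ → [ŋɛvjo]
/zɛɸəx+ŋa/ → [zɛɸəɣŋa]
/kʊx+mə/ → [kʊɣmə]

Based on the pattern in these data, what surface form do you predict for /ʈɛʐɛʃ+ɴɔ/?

The data show regressive voicing assimilation: /f/ → [v] before /j/; /x/ → [ɣ] before /ŋ/; /x/ → [ɣ] before /m/. In each pair only voicing changes, matching the following consonant, while place and manner stay constant.
/ʃ/ is a voiceless postalveolar fricative. The following trigger /ɴ/ is voiced, so /ʃ/ must become voiced as well.
The voiced postalveolar fricative is [ʒ], so /ʃ/ → [ʒ].

[ʈɛʐɛʒɴɔ]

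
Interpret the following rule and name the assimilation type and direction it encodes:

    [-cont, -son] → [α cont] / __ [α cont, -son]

regressive manner assimilation

The rule copies [cont] (continuancy) from the environment onto the target stops; since [±cont] encodes the stop/fricative manner contrast, the assimilating dimension is manner.
Since the environment is written after the underscore, the trigger follows the target; the direction is regressive.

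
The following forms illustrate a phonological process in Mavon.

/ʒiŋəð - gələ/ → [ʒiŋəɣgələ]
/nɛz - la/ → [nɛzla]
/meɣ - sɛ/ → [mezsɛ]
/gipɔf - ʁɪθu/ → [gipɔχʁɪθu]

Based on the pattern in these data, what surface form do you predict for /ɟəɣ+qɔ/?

The data show regressive place assimilation: /ð/ → [ɣ] before /g/; /ɣ/ → [z] before /s/; /f/ → [χ] before /ʁ/. In each pair only place changes, matching the following consonant, while manner and voice stay constant.
Nothing changes in [nɛzla]: there the adjacent consonants already agree in place (/z/ and /l/ are both alveolar), so this form is consistent with the same rule.
/ɣ/ is a voiced velar fricative. The following trigger /q/ is uvular, so /ɣ/ must become uvular as well.
A voiced uvular fricative is [ʁ], so the surface segment is [ʁ].

[ɟəʁqɔ]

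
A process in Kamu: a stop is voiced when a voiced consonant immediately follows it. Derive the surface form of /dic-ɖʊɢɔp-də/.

/c/ is a voiceless palatal stop. The following trigger /ɖ/ is voiced, so /c/ must become voiced as well.
Changing only its voicing to voiced gives [ɟ] — the voiced palatal stop.
The same rule applies at the second boundary: /p/ → [b] next to /d/.

[diɟɖʊɢɔbdə]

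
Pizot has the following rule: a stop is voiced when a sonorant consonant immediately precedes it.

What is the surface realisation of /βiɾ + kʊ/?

/k/ is a voiceless velar stop. The preceding trigger /ɾ/ is voiced, so /k/ must become voiced as well.
A voiced velar stop is [g], so the surface segment is [g].

[βiɾgʊ]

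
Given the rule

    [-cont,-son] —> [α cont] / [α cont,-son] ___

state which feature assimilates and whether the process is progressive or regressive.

The shared variable α links the value of [cont] on the target to that of the neighbouring obstruent. [cont] distinguishes stops from fricatives — a manner-of-articulation feature — so this is manner assimilation.
The conditioning segment sits to the left of the focus bar, meaning the trigger precedes the segment that changes — progressive assimilation.

progressive manner assimilation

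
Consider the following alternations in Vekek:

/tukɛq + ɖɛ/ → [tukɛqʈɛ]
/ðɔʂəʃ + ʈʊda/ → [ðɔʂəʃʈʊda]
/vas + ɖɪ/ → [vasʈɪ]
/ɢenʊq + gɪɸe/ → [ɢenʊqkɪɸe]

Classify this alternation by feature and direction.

progressive voicing assimilation

The segment that alternates is /ɖ/, which surfaces as [ʈ] when adjacent to /q/.
/ɖ/ is voiced while /q/ is voiceless; the output [ʈ] is voiceless, matching the trigger — so the feature that spreads is voicing.
Place and manner are unchanged, so the assimilation is partial, not total.
The other alternating forms pattern the same way: /ɖ/ → [ʈ] after /s/ (voiced → voiceless, matching voiceless); /g/ → [k] after /q/ (voiced → voiceless, matching voiceless) — only voicing changes, and always toward the preceding segment.
No alternation appears in [ðɔʂəʃʈʊda]: there the adjacent consonants already agree in voicing (/ʈ/ and /ʃ/ are both voiceless), so this form is consistent with the same rule.
Since the segment that changes follows the conditioning segment, the assimilation is progressive.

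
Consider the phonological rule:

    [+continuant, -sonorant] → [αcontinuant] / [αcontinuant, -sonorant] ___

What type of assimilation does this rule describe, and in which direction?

The shared variable α links the value of [continuant] on the target to that of the neighbouring obstruent. [continuant] distinguishes stops from fricatives — a manner-of-articulation feature — so this is manner assimilation.
The conditioning segment sits to the left of the focus bar, meaning the trigger precedes the segment that changes — progressive assimilation.

progressive manner assimilation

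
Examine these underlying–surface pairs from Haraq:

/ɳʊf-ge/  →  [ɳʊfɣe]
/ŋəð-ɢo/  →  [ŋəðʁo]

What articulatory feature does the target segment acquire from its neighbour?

Comparing underlying and surface forms, /g/ → [ɣ] is the alternation; the neighbouring /f/ is constant.
The change stop → fricative matches the manner of the preceding /f/, identifying this as manner assimilation.
Checking the remaining alternation: /ɢ/ → [ʁ] after /ð/ (stop → fricative, matching a fricative) — only manner changes, and always toward the preceding segment.

manner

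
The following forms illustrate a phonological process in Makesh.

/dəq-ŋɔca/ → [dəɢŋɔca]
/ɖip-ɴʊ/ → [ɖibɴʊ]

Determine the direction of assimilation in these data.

regressive

Comparing underlying and surface forms, /q/ → [ɢ] is the alternation; the neighbouring /ŋ/ is constant.
/q/ is voiceless while /ŋ/ is voiced; the output [ɢ] is voiced, matching the trigger — so the feature that spreads is voicing.
The same holds elsewhere in the data: /p/ → [b] before /ɴ/ (voiceless → voiced, matching voiced) — only voicing changes, and always toward the following segment.
The trigger is the following segment, so the direction is regressive (anticipatory).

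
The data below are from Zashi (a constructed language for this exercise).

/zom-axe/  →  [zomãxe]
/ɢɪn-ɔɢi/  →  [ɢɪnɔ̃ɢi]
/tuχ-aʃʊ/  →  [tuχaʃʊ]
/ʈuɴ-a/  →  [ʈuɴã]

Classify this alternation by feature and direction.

The vowel /a/ surfaces as nasalised [ã] next to the preceding nasal /m/ — it has acquired the [+nasal] feature of its neighbour.
The other forms show the same pattern: /ɔ/ → [ɔ̃] after /n/; /a/ → [ã] after /ɴ/ — each time a vowel is nasalised next to a preceding nasal.
No change occurs in [tuχaʃʊ] because the vowel at the boundary is adjacent to an oral consonant, not a nasal (/a/ next to /χ/).
Because the conditioning nasal is to the left of the vowel that changes, the process is progressive (perseverative).

progressive nasality assimilation (vowel nasalisation)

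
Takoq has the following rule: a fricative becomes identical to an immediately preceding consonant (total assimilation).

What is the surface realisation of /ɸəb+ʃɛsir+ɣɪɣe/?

/ʃ/ is the segment targeted by the rule; it sits immediately after /b/, so it assimilates completely and surfaces as [b].
At the second juncture, /ɣ/ likewise becomes [r] adjacent to /r/.

[ɸəbbɛsirrɪɣe]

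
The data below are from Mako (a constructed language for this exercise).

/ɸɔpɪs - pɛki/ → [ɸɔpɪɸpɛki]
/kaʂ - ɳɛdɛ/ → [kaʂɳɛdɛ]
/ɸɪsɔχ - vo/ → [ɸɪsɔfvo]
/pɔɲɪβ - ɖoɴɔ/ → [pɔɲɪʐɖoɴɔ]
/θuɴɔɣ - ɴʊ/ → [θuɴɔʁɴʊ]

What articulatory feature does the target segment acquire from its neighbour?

Underlying /s/ is realised as [ɸ] next to /p/; /p/ itself does not change.
/s/ is alveolar while /p/ is bilabial; the output [ɸ] is bilabial, matching the trigger — so the feature that spreads is place.
Checking the remaining alternations: /χ/ → [f] before /v/ (uvular → labiodental, matching labiodental); /β/ → [ʐ] before /ɖ/ (bilabial → retroflex, matching retroflex); /ɣ/ → [ʁ] before /ɴ/ (velar → uvular, matching uvular) — only place changes, and always toward the following segment.
No alternation appears in [kaʂɳɛdɛ]: there the adjacent consonants already agree in place (/ʂ/ and /ɳ/ are both retroflex), so this form is consistent with the same rule.

place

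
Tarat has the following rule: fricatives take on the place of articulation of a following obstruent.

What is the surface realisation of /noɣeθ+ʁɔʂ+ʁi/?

The rule targets /θ/ (voiceless dental fricative), which sits before the trigger /ʁ/ (uvular).
The voiceless uvular fricative is [χ], so /θ/ → [χ].
At the second juncture, /ʂ/ likewise becomes [χ] adjacent to /ʁ/.

[noɣeχʁɔχʁi]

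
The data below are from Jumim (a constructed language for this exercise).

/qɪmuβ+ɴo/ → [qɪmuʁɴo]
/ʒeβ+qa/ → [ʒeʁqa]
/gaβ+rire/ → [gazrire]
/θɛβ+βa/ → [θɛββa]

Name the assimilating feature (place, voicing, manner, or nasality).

Comparing underlying and surface forms, /β/ → [ʁ] is the alternation; the neighbouring /ɴ/ is constant.
/β/ is bilabial while /ɴ/ is uvular; the output [ʁ] is uvular, matching the trigger — so the feature that spreads is place.
The same holds elsewhere in the data: /β/ → [ʁ] before /q/ (bilabial → uvular, matching uvular); /β/ → [z] before /r/ (bilabial → alveolar, matching alveolar) — only place changes, and always toward the following segment.
Nothing changes in [θɛββa]: there the adjacent consonants already agree in place (/β/ and /β/ are both bilabial), so this form is consistent with the same rule.

place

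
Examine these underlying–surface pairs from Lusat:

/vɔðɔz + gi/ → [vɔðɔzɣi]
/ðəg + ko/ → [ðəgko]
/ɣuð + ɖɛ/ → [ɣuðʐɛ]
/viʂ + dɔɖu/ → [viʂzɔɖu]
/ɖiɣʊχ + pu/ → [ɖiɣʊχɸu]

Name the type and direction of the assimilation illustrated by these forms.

Underlying /g/ is realised as [ɣ] next to /z/; /z/ itself does not change.
The change stop → fricative matches the manner of the preceding /z/, identifying this as manner assimilation.
Place and voice are unchanged, so the assimilation is partial, not total.
The same holds elsewhere in the data: /ɖ/ → [ʐ] after /ð/ (stop → fricative, matching a fricative); /d/ → [z] after /ʂ/ (stop → fricative, matching a fricative); /p/ → [ɸ] after /χ/ (stop → fricative, matching a fricative) — only manner changes, and always toward the preceding segment.
No alternation appears in [ðəgko]: there the adjacent consonants already agree in manner (/k/ and /g/ are both stops), so this form is consistent with the same rule.
The trigger is the preceding segment, so the direction is progressive (perseverative).

progressive manner assimilation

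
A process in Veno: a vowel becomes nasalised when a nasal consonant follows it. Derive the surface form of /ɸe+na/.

[ɸẽna]

/e/ sits next to the nasal /n/ and is therefore nasalised to [ẽ].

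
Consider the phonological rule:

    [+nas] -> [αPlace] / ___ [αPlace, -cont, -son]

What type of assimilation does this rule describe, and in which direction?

The shared variable α links the value of the place features (abbreviated [Place]) on the target to the same value on the neighbouring segment, so place is the feature that assimilates.
The conditioning segment sits to the right of the focus bar, meaning the trigger follows the segment that changes — regressive assimilation.

regressive place assimilation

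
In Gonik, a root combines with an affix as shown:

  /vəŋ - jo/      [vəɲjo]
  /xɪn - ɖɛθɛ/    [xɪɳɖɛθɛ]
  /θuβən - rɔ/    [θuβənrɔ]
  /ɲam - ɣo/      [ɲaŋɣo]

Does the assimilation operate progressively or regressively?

regressive

Underlying /ŋ/ is realised as [ɲ] next to /j/; /j/ itself does not change.
The change velar → palatal matches the place of the following /j/, identifying this as place assimilation.
The same holds elsewhere in the data: /n/ → [ɳ] before /ɖ/ (alveolar → retroflex, matching retroflex); /m/ → [ŋ] before /ɣ/ (bilabial → velar, matching velar) — only place changes, and always toward the following segment.
No alternation appears in [θuβənrɔ]: there the adjacent consonants already agree in place (/n/ and /r/ are both alveolar), so this form is consistent with the same rule.
The trigger is the following segment, so the direction is regressive (anticipatory).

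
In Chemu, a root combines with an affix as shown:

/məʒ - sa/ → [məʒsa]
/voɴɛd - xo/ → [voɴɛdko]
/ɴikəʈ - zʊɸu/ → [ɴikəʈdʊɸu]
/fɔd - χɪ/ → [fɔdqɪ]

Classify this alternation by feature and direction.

progressive manner assimilation

Underlying /x/ is realised as [k] next to /d/; /d/ itself does not change.
/x/ is a fricative while /d/ is a stop; the output [k] is a stop, matching the trigger — so the feature that spreads is manner.
Place and voice are unchanged, so the assimilation is partial, not total.
Checking the remaining alternations: /z/ → [d] after /ʈ/ (fricative → stop, matching a stop); /χ/ → [q] after /d/ (fricative → stop, matching a stop) — only manner changes, and always toward the preceding segment.
No alternation appears in [məʒsa]: there the adjacent consonants already agree in manner (/s/ and /ʒ/ are both fricatives), so this form is consistent with the same rule.
The trigger is the preceding segment, so the direction is progressive (perseverative).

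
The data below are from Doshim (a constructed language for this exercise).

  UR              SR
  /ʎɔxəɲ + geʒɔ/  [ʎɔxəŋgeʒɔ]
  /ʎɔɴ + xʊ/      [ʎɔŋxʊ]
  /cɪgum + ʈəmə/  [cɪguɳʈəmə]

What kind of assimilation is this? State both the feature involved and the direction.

regressive place assimilation

Comparing underlying and surface forms, /ɲ/ → [ŋ] is the alternation; the neighbouring /g/ is constant.
/ɲ/ is palatal while /g/ is velar; the output [ŋ] is velar, matching the trigger — so the feature that spreads is place.
Manner and voice are unchanged, so the assimilation is partial, not total.
The same holds elsewhere in the data: /ɴ/ → [ŋ] before /x/ (uvular → velar, matching velar); /m/ → [ɳ] before /ʈ/ (bilabial → retroflex, matching retroflex) — only place changes, and always toward the following segment.
The trigger is the following segment, so the direction is regressive (anticipatory).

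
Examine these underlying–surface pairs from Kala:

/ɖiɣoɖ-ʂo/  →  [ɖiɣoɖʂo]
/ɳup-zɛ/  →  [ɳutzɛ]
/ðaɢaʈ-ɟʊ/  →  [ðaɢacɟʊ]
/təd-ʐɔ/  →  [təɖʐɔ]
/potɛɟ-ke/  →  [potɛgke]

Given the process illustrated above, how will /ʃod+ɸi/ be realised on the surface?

[ʃobɸi]

The data show regressive place assimilation: /p/ → [t] before /z/; /ʈ/ → [c] before /ɟ/; /d/ → [ɖ] before /ʐ/; /ɟ/ → [g] before /k/. In each pair only place changes, matching the following consonant, while manner and voice stay constant.
No alternation appears in [ɖiɣoɖʂo]: there the adjacent consonants already agree in place (/ɖ/ and /ʂ/ are both retroflex), so this form is consistent with the same rule.
/d/ is a voiced alveolar stop. The following trigger /ɸ/ is bilabial, so /d/ must become bilabial as well.
Changing only its place to bilabial gives [b] — the voiced bilabial stop.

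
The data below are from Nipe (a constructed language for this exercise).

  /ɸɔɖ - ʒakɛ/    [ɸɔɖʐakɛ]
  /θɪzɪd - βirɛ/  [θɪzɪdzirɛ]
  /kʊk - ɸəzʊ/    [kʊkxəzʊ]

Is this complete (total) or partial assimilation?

Comparing underlying and surface forms, /ʒ/ → [ʐ] is the alternation; the neighbouring /ɖ/ is constant.
The change postalveolar → retroflex matches the place of the preceding /ɖ/, identifying this as place assimilation.
Manner and voice are unchanged, so the assimilation is partial, not total.
Checking the remaining alternations: /β/ → [z] after /d/ (bilabial → alveolar, matching alveolar); /ɸ/ → [x] after /k/ (bilabial → velar, matching velar) — only place changes, and always toward the preceding segment.

partial assimilation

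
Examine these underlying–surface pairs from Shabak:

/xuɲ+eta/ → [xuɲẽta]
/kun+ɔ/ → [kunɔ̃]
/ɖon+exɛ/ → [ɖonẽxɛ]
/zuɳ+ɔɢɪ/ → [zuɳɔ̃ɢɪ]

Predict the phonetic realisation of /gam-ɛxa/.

The data show progressive nasality assimilation (vowel nasalisation): /e/ → [ẽ] after /ɲ/; /ɔ/ → [ɔ̃] after /n/; /e/ → [ẽ] after /n/; /ɔ/ → [ɔ̃] after /ɳ/ — a vowel is nasalised by an immediately preceding nasal consonant.
/ɛ/ sits next to the nasal /m/ and is therefore nasalised to [ɛ̃].

[gamɛ̃xa]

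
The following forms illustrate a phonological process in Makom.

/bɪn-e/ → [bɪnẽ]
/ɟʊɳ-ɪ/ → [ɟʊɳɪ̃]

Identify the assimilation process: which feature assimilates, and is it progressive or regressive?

progressive nasality assimilation (vowel nasalisation)

The vowel /e/ surfaces as nasalised [ẽ] next to the preceding nasal /n/ — it has acquired the [+nasal] feature of its neighbour.
The other form shows the same pattern: /ɪ/ → [ɪ̃] after /ɳ/ — each time a vowel is nasalised next to a preceding nasal.
Because the conditioning nasal is to the left of the vowel that changes, the process is progressive (perseverative).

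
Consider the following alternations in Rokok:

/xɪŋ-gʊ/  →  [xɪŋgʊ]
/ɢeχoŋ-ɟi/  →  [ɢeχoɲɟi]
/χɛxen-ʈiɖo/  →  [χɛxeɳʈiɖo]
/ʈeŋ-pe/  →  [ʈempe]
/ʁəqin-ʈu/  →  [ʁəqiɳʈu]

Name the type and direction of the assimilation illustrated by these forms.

Comparing underlying and surface forms, /ŋ/ → [ɲ] is the alternation; the neighbouring /ɟ/ is constant.
/ŋ/ is velar while /ɟ/ is palatal; the output [ɲ] is palatal, matching the trigger — so the feature that spreads is place.
Manner and voice are unchanged, so the assimilation is partial, not total.
The same holds elsewhere in the data: /n/ → [ɳ] before /ʈ/ (alveolar → retroflex, matching retroflex); /ŋ/ → [m] before /p/ (velar → bilabial, matching bilabial) — only place changes, and always toward the following segment.
Nothing changes in [xɪŋgʊ]: there the adjacent consonants already agree in place (/ŋ/ and /g/ are both velar), so this form is consistent with the same rule.
Since the segment that changes precedes the conditioning segment, the assimilation is regressive.

regressive place assimilation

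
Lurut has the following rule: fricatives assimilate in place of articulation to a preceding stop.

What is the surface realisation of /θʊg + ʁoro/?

/ʁ/ is a voiced uvular fricative. The preceding trigger /g/ is velar, so /ʁ/ must become velar as well.
The voiced velar fricative is [ɣ], so /ʁ/ → [ɣ].

[θʊgɣoro]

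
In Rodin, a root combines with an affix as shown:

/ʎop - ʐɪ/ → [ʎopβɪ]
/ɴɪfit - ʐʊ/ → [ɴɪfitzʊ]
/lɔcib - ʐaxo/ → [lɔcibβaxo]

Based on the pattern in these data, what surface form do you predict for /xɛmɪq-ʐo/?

[xɛmɪqʁo]

The data show progressive place assimilation: /ʐ/ → [β] after /p/; /ʐ/ → [z] after /t/; /ʐ/ → [β] after /b/. In each pair only place changes, matching the preceding consonant, while manner and voice stay constant.
/ʐ/ is a voiced retroflex fricative. The preceding trigger /q/ is uvular, so /ʐ/ must become uvular as well.
The voiced uvular fricative is [ʁ], so /ʐ/ → [ʁ].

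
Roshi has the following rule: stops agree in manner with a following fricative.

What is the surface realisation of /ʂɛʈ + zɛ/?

/ʈ/ is a voiceless retroflex stop. The following trigger /z/ is a fricative, so /ʈ/ must become a fricative as well.
A voiceless retroflex fricative is [ʂ], so the surface segment is [ʂ].

[ʂɛʂzɛ]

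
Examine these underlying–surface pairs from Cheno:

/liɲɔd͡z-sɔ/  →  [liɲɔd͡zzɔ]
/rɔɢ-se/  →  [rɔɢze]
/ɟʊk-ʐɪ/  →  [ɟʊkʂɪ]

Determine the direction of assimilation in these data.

The segment that alternates is /s/, which surfaces as [z] when adjacent to /d͡z/.
/s/ is voiceless while /d͡z/ is voiced; the output [z] is voiced, matching the trigger — so the feature that spreads is voicing.
The other alternating forms pattern the same way: /s/ → [z] after /ɢ/ (voiceless → voiced, matching voiced); /ʐ/ → [ʂ] after /k/ (voiced → voiceless, matching voiceless) — only voicing changes, and always toward the preceding segment.
Since the segment that changes follows the conditioning segment, the assimilation is progressive.

progressive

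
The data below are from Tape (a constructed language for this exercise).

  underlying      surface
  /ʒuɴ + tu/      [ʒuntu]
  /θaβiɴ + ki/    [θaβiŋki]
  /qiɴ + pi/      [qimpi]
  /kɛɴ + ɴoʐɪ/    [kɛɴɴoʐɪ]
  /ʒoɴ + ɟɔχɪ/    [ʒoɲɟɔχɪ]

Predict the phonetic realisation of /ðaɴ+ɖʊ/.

[ðaɳɖʊ]

The data show regressive place assimilation: /ɴ/ → [n] before /t/; /ɴ/ → [ŋ] before /k/; /ɴ/ → [m] before /p/; /ɴ/ → [ɲ] before /ɟ/. In each pair only place changes, matching the following consonant, while manner and voice stay constant.
Nothing changes in [kɛɴɴoʐɪ]: there the adjacent consonants already agree in place (/ɴ/ and /ɴ/ are both uvular), so this form is consistent with the same rule.
/ɴ/ is a voiced uvular nasal. The following trigger /ɖ/ is retroflex, so /ɴ/ must become retroflex as well.
Changing only its place to retroflex gives [ɳ] — the voiced retroflex nasal.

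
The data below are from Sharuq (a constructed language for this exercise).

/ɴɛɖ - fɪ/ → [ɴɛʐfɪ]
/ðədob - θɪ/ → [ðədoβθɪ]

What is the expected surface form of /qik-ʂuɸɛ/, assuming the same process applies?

[qixʂuɸɛ]

The data show regressive manner assimilation: /ɖ/ → [ʐ] before /f/; /b/ → [β] before /θ/. In each pair only manner changes, matching the following consonant, while place and voice stay constant.
The rule targets /k/ (voiceless velar stop), which sits before the trigger /ʂ/ (fricative).
Changing only its manner to fricative gives [x] — the voiceless velar fricative.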